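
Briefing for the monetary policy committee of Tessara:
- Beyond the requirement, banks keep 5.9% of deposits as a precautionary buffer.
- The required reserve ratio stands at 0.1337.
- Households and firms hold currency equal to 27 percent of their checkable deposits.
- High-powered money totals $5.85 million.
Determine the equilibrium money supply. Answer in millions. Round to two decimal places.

$16.06 million

The money multiplier is m = (1 + c) / (rr + e + c) = (1 + 0.27) / (0.1337 + 0.059 + 0.27) ≈ 2.7448.
So M = m × MB = 2.7448 × 5.85 ≈ 16.0571 million.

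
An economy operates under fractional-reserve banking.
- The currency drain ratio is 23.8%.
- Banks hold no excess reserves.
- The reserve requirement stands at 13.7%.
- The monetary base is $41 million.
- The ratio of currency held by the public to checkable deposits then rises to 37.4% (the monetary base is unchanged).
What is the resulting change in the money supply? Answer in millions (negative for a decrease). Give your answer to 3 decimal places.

-25.112 million

Initially m₁ = (1 + 0.238) / (0.137 + 0.238) ≈ 3.301333, so M₁ = 3.301333 × 41 ≈ 135.3547 million.
After the change m₂ = (1 + 0.374) / (0.137 + 0.374) ≈ 2.688845, so M₂ = 2.688845 × 41 ≈ 110.2426 million.
ΔM = M₂ − M₁ = 110.2426 − 135.3547 = -25.1121 million.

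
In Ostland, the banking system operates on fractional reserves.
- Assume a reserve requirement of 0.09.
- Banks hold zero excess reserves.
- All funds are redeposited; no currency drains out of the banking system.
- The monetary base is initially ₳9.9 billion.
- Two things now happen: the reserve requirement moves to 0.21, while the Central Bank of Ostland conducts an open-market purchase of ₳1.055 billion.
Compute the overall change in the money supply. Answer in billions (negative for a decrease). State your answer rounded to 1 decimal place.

Before: m₁ = 1 / (0.09) ≈ 11.1111, MB₁ = 9.9, so M₁ = 11.1111 × 9.9 ≈ 109.9999 billion.
After: m₂ = 1 / (0.21) ≈ 4.7619, MB₂ = 9.9 + 1.055 = 10.955, so M₂ = 4.7619 × 10.955 ≈ 52.1666 billion.
ΔM = M₂ − M₁ = 52.1666 − 109.9999 = -57.8333 billion.

-57.8 billion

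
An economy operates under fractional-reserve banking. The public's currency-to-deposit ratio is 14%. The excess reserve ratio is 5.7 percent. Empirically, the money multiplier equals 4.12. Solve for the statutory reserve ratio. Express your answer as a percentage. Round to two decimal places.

Using m = 4.12. Since m = (1 + c)/(c + rr + e), the denominator satisfies c + rr + e = (1 + c)/m = (1 + 0.14) / 4.12 ≈ 0.276699.
With c = 0.14 and e = 0.057, the statutory reserve ratio is 0.276699 − 0.14 − 0.057 = 0.079699.

7.97%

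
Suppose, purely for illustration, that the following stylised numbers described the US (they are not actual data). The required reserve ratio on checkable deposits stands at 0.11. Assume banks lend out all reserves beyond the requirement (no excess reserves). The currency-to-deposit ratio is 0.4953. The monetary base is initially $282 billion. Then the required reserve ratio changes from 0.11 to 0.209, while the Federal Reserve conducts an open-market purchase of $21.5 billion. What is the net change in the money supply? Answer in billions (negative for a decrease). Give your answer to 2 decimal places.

Before: m₁ = (1 + 0.4953) / (0.11 + 0.4953) ≈ 2.470345, MB₁ = 282, so M₁ = 2.470345 × 282 ≈ 696.6373 billion.
After: m₂ = (1 + 0.4953) / (0.209 + 0.4953) ≈ 2.123101, MB₂ = 282 + 21.5 = 303.5, so M₂ = 2.123101 × 303.5 ≈ 644.3612 billion.
ΔM = M₂ − M₁ = 644.3612 − 696.6373 = -52.2761 billion.

-52.28 billion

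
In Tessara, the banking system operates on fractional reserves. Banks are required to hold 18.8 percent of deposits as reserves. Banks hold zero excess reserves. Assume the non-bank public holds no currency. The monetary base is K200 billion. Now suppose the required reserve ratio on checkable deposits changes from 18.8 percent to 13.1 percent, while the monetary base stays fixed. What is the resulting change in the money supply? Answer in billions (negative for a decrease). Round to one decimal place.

Initially m₁ = 1 / (0.188) ≈ 5.31915, so M₁ = 5.31915 × 200 = 1063.83 billion.
After the change m₂ = 1 / (0.131) ≈ 7.63359, so M₂ = 7.63359 × 200 = 1526.718 billion.
ΔM = M₂ − M₁ = 1526.718 − 1063.83 = 462.888 billion.

K462.9 billion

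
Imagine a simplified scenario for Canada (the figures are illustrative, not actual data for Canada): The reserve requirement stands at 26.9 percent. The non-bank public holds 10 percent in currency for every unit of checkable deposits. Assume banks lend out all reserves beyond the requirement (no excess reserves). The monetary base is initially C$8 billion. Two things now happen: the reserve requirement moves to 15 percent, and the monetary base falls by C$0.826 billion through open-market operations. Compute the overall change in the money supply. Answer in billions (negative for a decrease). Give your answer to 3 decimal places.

Before: m₁ = (1 + 0.1) / (0.269 + 0.1) ≈ 2.98103, MB₁ = 8, so M₁ = 2.98103 × 8 ≈ 23.8482 billion.
After: m₂ = (1 + 0.1) / (0.15 + 0.1) = 4.4, MB₂ = 8 − 0.826 = 7.174, so M₂ = 4.4 × 7.174 = 31.5656 billion.
ΔM = M₂ − M₁ = 31.5656 − 23.8482 = 7.7174 billion.

C$7.717 billion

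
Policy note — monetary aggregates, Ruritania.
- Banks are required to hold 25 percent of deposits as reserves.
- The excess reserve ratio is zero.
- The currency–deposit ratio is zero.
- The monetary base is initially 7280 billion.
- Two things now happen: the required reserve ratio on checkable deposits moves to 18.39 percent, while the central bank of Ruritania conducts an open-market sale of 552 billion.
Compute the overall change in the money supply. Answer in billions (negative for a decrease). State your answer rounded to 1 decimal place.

7465.1 billion

Before: m₁ = 1 / (0.25) = 4, MB₁ = 7280, so M₁ = 4 × 7280 = 29120 billion.
After: m₂ = 1 / (0.1839) ≈ 5.437738, MB₂ = 7280 − 552 = 6728, so M₂ = 5.437738 × 6728 ≈ 36585.1013 billion.
ΔM = M₂ − M₁ = 36585.1013 − 29120 = 7465.1013 billion.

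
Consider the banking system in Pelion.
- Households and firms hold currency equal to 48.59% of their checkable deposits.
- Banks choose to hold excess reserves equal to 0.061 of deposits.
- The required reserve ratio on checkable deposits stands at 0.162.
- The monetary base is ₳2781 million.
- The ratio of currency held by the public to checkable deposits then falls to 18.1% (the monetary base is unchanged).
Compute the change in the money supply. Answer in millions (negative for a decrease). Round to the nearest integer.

Initially m₁ = (1 + 0.4859) / (0.162 + 0.061 + 0.4859) ≈ 2.09606, so M₁ = 2.09606 × 2781 ≈ 5829.1429 million.
After the change m₂ = (1 + 0.181) / (0.162 + 0.061 + 0.181) ≈ 2.92327, so M₂ = 2.92327 × 2781 ≈ 8129.6139 million.
ΔM = M₂ − M₁ = 8129.6139 − 5829.1429 = 2300.471 million.

₳2300 million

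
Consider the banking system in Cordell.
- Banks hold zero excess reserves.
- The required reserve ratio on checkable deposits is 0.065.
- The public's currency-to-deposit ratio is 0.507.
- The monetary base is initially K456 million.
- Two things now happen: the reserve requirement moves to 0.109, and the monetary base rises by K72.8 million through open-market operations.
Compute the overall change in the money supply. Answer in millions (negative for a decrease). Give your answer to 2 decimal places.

Before: m₁ = (1 + 0.507) / (0.065 + 0.507) ≈ 2.634615, MB₁ = 456, so M₁ = 2.634615 × 456 ≈ 1201.3844 million.
After: m₂ = (1 + 0.507) / (0.109 + 0.507) ≈ 2.446429, MB₂ = 456 + 72.8 = 528.8, so M₂ = 2.446429 × 528.8 ≈ 1293.6717 million.
ΔM = M₂ − M₁ = 1293.6717 − 1201.3844 = 92.2873 million.

K92.29 million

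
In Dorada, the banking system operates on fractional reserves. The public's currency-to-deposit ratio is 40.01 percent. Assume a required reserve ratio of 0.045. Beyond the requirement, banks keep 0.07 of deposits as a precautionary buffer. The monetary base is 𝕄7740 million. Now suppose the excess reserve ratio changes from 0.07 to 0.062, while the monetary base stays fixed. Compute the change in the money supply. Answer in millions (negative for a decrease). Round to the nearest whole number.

Initially m₁ = (1 + 0.4001) / (0.045 + 0.07 + 0.4001) ≈ 2.71811, so M₁ = 2.71811 × 7740 = 21038.1714 million.
After the change m₂ = (1 + 0.4001) / (0.045 + 0.062 + 0.4001) ≈ 2.76099, so M₂ = 2.76099 × 7740 = 21370.0626 million.
ΔM = M₂ − M₁ = 21370.0626 − 21038.1714 = 331.8912 million.

𝕄332 million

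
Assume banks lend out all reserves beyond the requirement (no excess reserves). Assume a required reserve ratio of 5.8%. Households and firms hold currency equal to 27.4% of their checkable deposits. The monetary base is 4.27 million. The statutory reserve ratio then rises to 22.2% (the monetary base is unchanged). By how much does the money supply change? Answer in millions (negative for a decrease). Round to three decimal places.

-5.418 million

Initially m₁ = (1 + 0.274) / (0.058 + 0.274) ≈ 3.83735, so M₁ = 3.83735 × 4.27 ≈ 16.3855 million.
After the change m₂ = (1 + 0.274) / (0.222 + 0.274) ≈ 2.56855, so M₂ = 2.56855 × 4.27 ≈ 10.9677 million.
ΔM = M₂ − M₁ = 10.9677 − 16.3855 = -5.4178 million.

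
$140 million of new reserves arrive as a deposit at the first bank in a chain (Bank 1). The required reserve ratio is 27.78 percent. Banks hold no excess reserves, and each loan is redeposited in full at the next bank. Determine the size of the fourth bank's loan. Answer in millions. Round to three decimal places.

Each bank lends a fraction (1 − rr) = 0.7222 of the deposit it receives, so Bank 4 receives 140·0.7222^3 and lends 140·0.7222^4 ≈ 38.0854 million.

$38.085 million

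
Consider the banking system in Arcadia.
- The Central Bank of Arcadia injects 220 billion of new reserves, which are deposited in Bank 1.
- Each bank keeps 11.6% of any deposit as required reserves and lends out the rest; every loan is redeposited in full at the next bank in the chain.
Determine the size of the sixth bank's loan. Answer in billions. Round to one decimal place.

105.0 billion

Each bank lends a fraction (1 − rr) = 0.8840 of the deposit it receives, so Bank 6 receives 220·0.8840^5 and lends 220·0.8840^6 ≈ 104.9872 billion.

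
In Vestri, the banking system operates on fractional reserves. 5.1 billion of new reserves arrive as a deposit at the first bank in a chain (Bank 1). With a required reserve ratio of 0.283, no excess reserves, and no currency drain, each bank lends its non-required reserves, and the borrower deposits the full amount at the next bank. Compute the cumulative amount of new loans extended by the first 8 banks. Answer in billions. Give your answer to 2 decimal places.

Bank i lends (1 − rr)^i of the original deposit: Bank 1 lends 5.1·0.7170 = 3.6567, Bank 2 lends 5.1·0.7170² ≈ 2.6219, and so on.
Summing a geometric series: total = 5.1·[0.7170·(1 − 0.7170^8) / (1 − 0.7170)] ≈ 12.0187 billion.

12.02 billion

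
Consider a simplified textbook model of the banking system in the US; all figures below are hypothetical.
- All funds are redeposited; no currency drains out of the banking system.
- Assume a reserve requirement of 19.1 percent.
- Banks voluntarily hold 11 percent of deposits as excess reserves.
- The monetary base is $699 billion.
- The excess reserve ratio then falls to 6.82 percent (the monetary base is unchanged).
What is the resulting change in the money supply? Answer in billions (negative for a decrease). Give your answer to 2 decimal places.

Initially m₁ = 1 / (0.191 + 0.11) ≈ 3.322259, so M₁ = 3.322259 × 699 ≈ 2322.259 billion.
After the change m₂ = 1 / (0.191 + 0.0682) ≈ 3.858025, so M₂ = 3.858025 × 699 ≈ 2696.7595 billion.
ΔM = M₂ − M₁ = 2696.7595 − 2322.259 = 374.5005 billion.

$374.50 billion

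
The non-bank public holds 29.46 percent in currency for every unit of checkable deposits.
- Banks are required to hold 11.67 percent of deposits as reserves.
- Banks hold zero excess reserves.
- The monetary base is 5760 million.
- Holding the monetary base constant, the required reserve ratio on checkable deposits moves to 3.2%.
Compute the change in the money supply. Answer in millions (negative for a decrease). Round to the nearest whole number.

Initially m₁ = (1 + 0.2946) / (0.1167 + 0.2946) ≈ 3.14758, so M₁ = 3.14758 × 5760 = 18130.0608 million.
After the change m₂ = (1 + 0.2946) / (0.032 + 0.2946) ≈ 3.96387, so M₂ = 3.96387 × 5760 = 22831.8912 million.
ΔM = M₂ − M₁ = 22831.8912 − 18130.0608 = 4701.8304 million.

4702 million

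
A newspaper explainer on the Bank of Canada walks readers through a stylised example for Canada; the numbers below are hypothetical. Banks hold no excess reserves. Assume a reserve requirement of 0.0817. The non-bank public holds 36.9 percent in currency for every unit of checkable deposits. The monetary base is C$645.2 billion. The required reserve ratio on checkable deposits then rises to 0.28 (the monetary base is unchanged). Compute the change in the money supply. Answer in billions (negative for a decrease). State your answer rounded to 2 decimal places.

Initially m₁ = (1 + 0.369) / (0.0817 + 0.369) ≈ 3.037497, so M₁ = 3.037497 × 645.2 ≈ 1959.7931 billion.
After the change m₂ = (1 + 0.369) / (0.28 + 0.369) ≈ 2.109399, so M₂ = 2.109399 × 645.2 ≈ 1360.9842 billion.
ΔM = M₂ − M₁ = 1360.9842 − 1959.7931 = -598.8089 billion.

-598.81 billion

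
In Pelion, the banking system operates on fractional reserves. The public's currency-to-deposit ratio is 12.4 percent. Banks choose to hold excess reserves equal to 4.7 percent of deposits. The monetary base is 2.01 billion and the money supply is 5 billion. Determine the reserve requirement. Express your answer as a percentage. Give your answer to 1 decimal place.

Using m = M/MB = 5/2.01 ≈ 2.487562. Since m = (1 + c)/(c + rr + e), the denominator satisfies c + rr + e = (1 + c)/m = (1 + 0.124) / 2.487562 ≈ 0.451848.
With c = 0.124 and e = 0.047, the reserve requirement is 0.451848 − 0.124 − 0.047 = 0.280848.

28.1%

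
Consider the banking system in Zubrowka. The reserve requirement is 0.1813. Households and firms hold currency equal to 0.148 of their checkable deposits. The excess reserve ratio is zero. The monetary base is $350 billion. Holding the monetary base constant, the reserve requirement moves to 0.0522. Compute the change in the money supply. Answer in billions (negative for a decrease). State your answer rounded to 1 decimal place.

$786.8 billion

Initially m₁ = (1 + 0.148) / (0.1813 + 0.148) ≈ 3.48618, so M₁ = 3.48618 × 350 = 1220.163 billion.
After the change m₂ = (1 + 0.148) / (0.0522 + 0.148) ≈ 5.73427, so M₂ = 5.73427 × 350 = 2006.9945 billion.
ΔM = M₂ − M₁ = 2006.9945 − 1220.163 = 786.8315 billion.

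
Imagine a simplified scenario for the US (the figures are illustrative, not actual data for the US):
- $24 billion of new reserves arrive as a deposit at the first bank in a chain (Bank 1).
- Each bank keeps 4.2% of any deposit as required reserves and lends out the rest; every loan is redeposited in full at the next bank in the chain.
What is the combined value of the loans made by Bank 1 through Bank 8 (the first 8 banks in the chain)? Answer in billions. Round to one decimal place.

$159.1 billion

Bank i lends (1 − rr)^i of the original deposit: Bank 1 lends 24·0.9580 = 22.9920, Bank 2 lends 24·0.9580² ≈ 22.0263, and so on.
Summing a geometric series: total = 24·[0.9580·(1 − 0.9580^8) / (1 − 0.9580)] ≈ 159.0533 billion.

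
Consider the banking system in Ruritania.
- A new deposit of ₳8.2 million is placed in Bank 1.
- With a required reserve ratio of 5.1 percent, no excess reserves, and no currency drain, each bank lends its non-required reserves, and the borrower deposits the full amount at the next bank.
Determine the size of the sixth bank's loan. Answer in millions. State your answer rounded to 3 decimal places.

Each bank lends a fraction (1 − rr) = 0.9490 of the deposit it receives, so Bank 6 receives 8.2·0.9490^5 and lends 8.2·0.9490^6 ≈ 5.9898 million.

₳5.990 million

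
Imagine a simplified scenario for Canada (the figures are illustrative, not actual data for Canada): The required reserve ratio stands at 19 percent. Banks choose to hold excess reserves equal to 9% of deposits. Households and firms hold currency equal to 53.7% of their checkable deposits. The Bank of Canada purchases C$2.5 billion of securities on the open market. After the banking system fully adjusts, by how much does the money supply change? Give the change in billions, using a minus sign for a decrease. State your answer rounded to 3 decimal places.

The money multiplier is m = (1 + c) / (rr + e + c) = (1 + 0.537) / (0.19 + 0.09 + 0.537) ≈ 1.88127.
The purchase adds 2.5 billion of base, so ΔM = m × ΔMB = 1.88127 × (+2.5) ≈ 4.7032 billion.

C$4.703 billion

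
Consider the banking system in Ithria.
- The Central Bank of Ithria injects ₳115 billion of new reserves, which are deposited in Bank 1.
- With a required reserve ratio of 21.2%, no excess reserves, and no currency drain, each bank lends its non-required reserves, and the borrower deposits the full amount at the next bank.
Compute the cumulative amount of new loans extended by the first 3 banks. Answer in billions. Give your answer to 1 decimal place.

₳218.3 billion

Bank i lends (1 − rr)^i of the original deposit: Bank 1 lends 115·0.7880 = 90.6200, Bank 2 lends 115·0.7880² ≈ 71.4086, and so on.
Summing a geometric series: total = 115·[0.7880·(1 − 0.7880^3) / (1 − 0.7880)] ≈ 218.2985 billion.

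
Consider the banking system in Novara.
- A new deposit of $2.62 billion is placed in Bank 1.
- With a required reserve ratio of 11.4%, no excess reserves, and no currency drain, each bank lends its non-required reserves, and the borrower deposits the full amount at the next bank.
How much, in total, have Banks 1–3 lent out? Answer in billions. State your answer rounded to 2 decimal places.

Bank i lends (1 − rr)^i of the original deposit: Bank 1 lends 2.62·0.8860 ≈ 2.3213, Bank 2 lends 2.62·0.8860² ≈ 2.0567, and so on.
Summing a geometric series: total = 2.62·[0.8860·(1 − 0.8860^3) / (1 − 0.8860)] ≈ 6.2002 billion.

$6.20 billion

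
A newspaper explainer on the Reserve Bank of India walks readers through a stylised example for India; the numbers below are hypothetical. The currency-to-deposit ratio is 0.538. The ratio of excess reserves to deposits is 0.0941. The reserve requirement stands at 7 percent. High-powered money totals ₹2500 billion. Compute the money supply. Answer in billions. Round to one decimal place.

₹5476.4 billion

The money multiplier is m = (1 + c) / (rr + e + c) = (1 + 0.538) / (0.07 + 0.0941 + 0.538) ≈ 2.190571.
So M = m × MB = 2.190571 × 2500 = 5476.4275 billion.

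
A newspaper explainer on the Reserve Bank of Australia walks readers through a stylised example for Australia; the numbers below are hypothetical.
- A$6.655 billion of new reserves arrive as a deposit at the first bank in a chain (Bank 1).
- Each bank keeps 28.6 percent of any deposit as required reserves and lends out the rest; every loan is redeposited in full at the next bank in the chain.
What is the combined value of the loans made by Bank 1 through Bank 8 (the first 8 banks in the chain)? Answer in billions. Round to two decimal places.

A$15.49 billion

Bank i lends (1 − rr)^i of the original deposit: Bank 1 lends 6.655·0.7140 ≈ 4.7517, Bank 2 lends 6.655·0.7140² ≈ 3.3927, and so on.
Summing a geometric series: total = 6.655·[0.7140·(1 − 0.7140^8) / (1 − 0.7140)] ≈ 15.4920 billion.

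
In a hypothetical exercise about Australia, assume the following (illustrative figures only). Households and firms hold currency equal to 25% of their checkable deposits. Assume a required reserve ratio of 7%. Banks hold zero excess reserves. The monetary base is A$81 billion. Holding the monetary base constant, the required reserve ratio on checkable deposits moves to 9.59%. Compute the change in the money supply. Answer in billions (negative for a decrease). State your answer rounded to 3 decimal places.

-23.692 billion

Initially m₁ = (1 + 0.25) / (0.07 + 0.25) = 3.906250, so M₁ = 3.906250 × 81 ≈ 316.4062 billion.
After the change m₂ = (1 + 0.25) / (0.0959 + 0.25) ≈ 3.613761, so M₂ = 3.613761 × 81 ≈ 292.7146 billion.
ΔM = M₂ − M₁ = 292.7146 − 316.4062 = -23.6916 billion.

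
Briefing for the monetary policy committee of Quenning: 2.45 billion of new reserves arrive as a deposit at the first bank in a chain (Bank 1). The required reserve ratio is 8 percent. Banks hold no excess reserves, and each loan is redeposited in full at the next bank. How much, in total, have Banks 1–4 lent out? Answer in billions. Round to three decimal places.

Bank i lends (1 − rr)^i of the original deposit: Bank 1 lends 2.45·0.9200 = 2.2540, Bank 2 lends 2.45·0.9200² ≈ 2.0737, and so on.
Summing a geometric series: total = 2.45·[0.9200·(1 − 0.9200^4) / (1 − 0.9200)] ≈ 7.9906 billion.

7.991 billion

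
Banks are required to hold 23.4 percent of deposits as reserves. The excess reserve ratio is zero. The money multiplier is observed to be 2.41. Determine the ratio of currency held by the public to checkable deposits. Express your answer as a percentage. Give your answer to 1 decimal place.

Using m = 2.41. From m = (1 + c)/(c + rr + e), rearranging gives 1 + c = m·(c + rr + e), so c·(1 − m) = m·(rr + e) − 1.
Hence c = [m·(rr + e) − 1]/(1 − m) = [2.41 × (0.234 + 0) − 1] / (1 − 2.41) ≈ 0.309262.

30.9%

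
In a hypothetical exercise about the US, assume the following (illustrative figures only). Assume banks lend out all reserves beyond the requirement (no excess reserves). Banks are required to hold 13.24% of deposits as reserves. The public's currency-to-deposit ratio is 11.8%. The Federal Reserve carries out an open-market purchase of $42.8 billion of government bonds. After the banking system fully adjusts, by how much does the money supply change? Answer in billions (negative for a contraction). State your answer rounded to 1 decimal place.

The money multiplier is m = (1 + c) / (rr + c) = (1 + 0.118) / (0.1324 + 0.118) ≈ 4.4649.
The purchase adds 42.8 billion of base, so ΔM = m × ΔMB = 4.4649 × (+42.8) ≈ 191.0977 billion.

$191.1 billion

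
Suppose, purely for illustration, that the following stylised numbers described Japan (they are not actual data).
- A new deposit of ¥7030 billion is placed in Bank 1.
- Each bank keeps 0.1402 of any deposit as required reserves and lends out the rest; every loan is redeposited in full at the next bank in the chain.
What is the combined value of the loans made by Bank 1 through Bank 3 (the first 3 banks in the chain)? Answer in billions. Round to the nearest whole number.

Bank i lends (1 − rr)^i of the original deposit: Bank 1 lends 7030·0.8598 = 6044.3940, Bank 2 lends 7030·0.8598² ≈ 5196.9700, and so on.
Summing a geometric series: total = 7030·[0.8598·(1 − 0.8598^3) / (1 − 0.8598)] ≈ 15709.7187 billion.

¥15710 billion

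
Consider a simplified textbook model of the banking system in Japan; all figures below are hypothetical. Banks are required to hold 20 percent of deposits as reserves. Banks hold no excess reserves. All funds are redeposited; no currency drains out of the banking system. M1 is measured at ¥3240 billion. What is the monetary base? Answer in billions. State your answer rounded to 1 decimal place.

¥648.0 billion

With no currency drain and no excess reserves, the money multiplier is m = 1/rr = 1/0.2 = 5.
The monetary base is MB = M / m = 3240 / 5 = 648 billion.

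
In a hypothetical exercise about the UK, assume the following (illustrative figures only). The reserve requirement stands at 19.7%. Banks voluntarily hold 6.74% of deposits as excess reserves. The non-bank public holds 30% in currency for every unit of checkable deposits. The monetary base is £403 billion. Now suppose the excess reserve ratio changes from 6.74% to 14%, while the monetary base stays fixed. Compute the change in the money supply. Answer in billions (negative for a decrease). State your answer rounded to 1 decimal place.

Initially m₁ = (1 + 0.3) / (0.197 + 0.0674 + 0.3) ≈ 2.30333, so M₁ = 2.30333 × 403 ≈ 928.242 billion.
After the change m₂ = (1 + 0.3) / (0.197 + 0.14 + 0.3) ≈ 2.04082, so M₂ = 2.04082 × 403 ≈ 822.4505 billion.
ΔM = M₂ − M₁ = 822.4505 − 928.242 = -105.7915 billion.

-105.8 billion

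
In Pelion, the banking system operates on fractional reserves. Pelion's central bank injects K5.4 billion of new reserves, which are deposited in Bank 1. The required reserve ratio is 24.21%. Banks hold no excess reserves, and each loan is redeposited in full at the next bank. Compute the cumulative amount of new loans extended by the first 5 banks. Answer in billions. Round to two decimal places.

K12.68 billion

Bank i lends (1 − rr)^i of the original deposit: Bank 1 lends 5.4·0.7579 ≈ 4.0927, Bank 2 lends 5.4·0.7579² ≈ 3.1018, and so on.
Summing a geometric series: total = 5.4·[0.7579·(1 − 0.7579^5) / (1 − 0.7579)] ≈ 12.6775 billion.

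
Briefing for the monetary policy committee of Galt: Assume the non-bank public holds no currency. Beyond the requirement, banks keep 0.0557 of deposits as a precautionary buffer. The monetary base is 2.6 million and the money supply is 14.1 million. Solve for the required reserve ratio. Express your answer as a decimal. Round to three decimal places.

0.129

Using m = M/MB = 14.1/2.6 ≈ 5.423077. Since m = (1 + c)/(c + rr + e), the denominator satisfies c + rr + e = (1 + c)/m = (1 + 0) / 5.423077 ≈ 0.184397.
With c = 0 and e = 0.0557, the required reserve ratio is 0.184397 − 0 − 0.0557 = 0.128697.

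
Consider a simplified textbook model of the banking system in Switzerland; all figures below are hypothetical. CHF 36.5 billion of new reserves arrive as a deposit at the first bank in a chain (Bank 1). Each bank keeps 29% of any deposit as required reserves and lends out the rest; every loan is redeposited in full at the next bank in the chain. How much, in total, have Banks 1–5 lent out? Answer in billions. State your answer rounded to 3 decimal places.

Bank i lends (1 − rr)^i of the original deposit: Bank 1 lends 36.5·0.7100 = 25.9150, Bank 2 lends 36.5·0.7100² ≈ 18.3996, and so on.
Summing a geometric series: total = 36.5·[0.7100·(1 − 0.7100^5) / (1 − 0.7100)] ≈ 73.2391 billion.

CHF 73.239 billion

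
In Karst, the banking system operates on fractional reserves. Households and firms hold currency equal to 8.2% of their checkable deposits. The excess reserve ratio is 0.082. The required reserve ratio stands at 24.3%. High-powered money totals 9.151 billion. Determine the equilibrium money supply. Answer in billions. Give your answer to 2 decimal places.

The money multiplier is m = (1 + c) / (rr + e + c) = (1 + 0.082) / (0.243 + 0.082 + 0.082) ≈ 2.6585.
So M = m × MB = 2.6585 × 9.151 ≈ 24.3279 billion.

24.33 billion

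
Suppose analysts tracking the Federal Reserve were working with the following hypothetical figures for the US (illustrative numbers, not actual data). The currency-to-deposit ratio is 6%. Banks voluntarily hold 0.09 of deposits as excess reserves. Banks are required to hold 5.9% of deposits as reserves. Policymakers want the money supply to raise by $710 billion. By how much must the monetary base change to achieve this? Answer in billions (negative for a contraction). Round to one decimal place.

$140.0 billion

The money multiplier is m = (1 + c) / (rr + e + c) = (1 + 0.06) / (0.059 + 0.09 + 0.06) ≈ 5.07177.
ΔMB = ΔM / m = (+710) / 5.07177 ≈ 139.9906 billion.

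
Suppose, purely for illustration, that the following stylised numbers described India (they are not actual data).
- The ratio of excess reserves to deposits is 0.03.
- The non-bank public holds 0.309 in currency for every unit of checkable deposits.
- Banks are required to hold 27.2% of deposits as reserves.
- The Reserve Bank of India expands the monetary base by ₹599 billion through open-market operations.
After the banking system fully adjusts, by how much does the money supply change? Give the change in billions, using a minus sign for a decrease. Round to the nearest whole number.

₹1283 billion

The money multiplier is m = (1 + c) / (rr + e + c) = (1 + 0.309) / (0.272 + 0.03 + 0.309) ≈ 2.1424.
The purchase adds 599 billion of base, so ΔM = m × ΔMB = 2.1424 × (+599) = 1283.2976 billion.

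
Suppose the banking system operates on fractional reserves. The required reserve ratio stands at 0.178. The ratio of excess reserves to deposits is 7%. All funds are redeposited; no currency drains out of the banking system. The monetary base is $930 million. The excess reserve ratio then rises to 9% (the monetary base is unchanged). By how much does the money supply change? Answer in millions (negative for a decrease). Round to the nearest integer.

Initially m₁ = 1 / (0.178 + 0.07) ≈ 4.0323, so M₁ = 4.0323 × 930 = 3750.039 million.
After the change m₂ = 1 / (0.178 + 0.09) ≈ 3.7313, so M₂ = 3.7313 × 930 = 3470.109 million.
ΔM = M₂ − M₁ = 3470.109 − 3750.039 = -279.93 million.

-280 million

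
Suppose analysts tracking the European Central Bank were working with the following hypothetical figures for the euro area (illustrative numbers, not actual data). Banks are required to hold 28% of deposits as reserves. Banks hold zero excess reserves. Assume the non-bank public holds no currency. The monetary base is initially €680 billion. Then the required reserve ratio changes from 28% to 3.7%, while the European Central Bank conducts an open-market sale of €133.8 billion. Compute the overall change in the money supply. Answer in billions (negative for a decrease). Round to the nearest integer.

€12334 billion

Before: m₁ = 1 / (0.28) ≈ 3.5714, MB₁ = 680, so M₁ = 3.5714 × 680 = 2428.552 billion.
After: m₂ = 1 / (0.037) ≈ 27.0270, MB₂ = 680 − 133.8 = 546.2, so M₂ = 27.0270 × 546.2 = 14762.1474 billion.
ΔM = M₂ − M₁ = 14762.1474 − 2428.552 = 12333.5954 billion.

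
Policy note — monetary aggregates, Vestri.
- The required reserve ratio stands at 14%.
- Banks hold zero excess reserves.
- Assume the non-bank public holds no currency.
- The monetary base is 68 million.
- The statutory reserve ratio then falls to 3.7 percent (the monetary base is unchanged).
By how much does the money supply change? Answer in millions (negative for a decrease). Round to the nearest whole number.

Initially m₁ = 1 / (0.14) ≈ 7.1429, so M₁ = 7.1429 × 68 = 485.7172 million.
After the change m₂ = 1 / (0.037) ≈ 27.0270, so M₂ = 27.0270 × 68 = 1837.836 million.
ΔM = M₂ − M₁ = 1837.836 − 485.7172 = 1352.1188 million.

1352 million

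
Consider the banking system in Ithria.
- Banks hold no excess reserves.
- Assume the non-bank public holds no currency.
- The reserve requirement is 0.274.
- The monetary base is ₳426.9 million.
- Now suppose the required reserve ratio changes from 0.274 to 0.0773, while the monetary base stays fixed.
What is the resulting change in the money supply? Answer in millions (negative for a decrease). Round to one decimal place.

Initially m₁ = 1 / (0.274) ≈ 3.64964, so M₁ = 3.64964 × 426.9 ≈ 1558.0313 million.
After the change m₂ = 1 / (0.0773) ≈ 12.93661, so M₂ = 12.93661 × 426.9 ≈ 5522.6388 million.
ΔM = M₂ − M₁ = 5522.6388 − 1558.0313 = 3964.6075 million.

₳3964.6 million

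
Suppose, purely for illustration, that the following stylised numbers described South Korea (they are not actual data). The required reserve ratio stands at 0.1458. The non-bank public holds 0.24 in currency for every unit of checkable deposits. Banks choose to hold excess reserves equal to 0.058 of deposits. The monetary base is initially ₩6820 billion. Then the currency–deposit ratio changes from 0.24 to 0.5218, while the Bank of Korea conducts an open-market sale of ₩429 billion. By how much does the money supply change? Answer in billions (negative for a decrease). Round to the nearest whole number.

-5652 billion

Before: m₁ = (1 + 0.24) / (0.1458 + 0.058 + 0.24) ≈ 2.79405, MB₁ = 6820, so M₁ = 2.79405 × 6820 = 19055.421 billion.
After: m₂ = (1 + 0.5218) / (0.1458 + 0.058 + 0.5218) ≈ 2.09730, MB₂ = 6820 − 429 = 6391, so M₂ = 2.09730 × 6391 = 13403.8443 billion.
ΔM = M₂ − M₁ = 13403.8443 − 19055.421 = -5651.5767 billion.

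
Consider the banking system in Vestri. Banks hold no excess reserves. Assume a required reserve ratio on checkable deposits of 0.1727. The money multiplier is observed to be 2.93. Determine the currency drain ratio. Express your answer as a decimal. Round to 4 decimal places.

Using m = 2.93. From m = (1 + c)/(c + rr + e), rearranging gives 1 + c = m·(c + rr + e), so c·(1 − m) = m·(rr + e) − 1.
Hence c = [m·(rr + e) − 1]/(1 − m) = [2.93 × (0.1727 + 0) − 1] / (1 − 2.93) ≈ 0.255953.

0.2560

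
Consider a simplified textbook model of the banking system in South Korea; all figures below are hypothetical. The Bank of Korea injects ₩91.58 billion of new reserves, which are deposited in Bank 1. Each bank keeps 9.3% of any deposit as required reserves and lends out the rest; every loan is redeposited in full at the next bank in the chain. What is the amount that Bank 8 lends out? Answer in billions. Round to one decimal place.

Each bank lends a fraction (1 − rr) = 0.9070 of the deposit it receives, so Bank 8 receives 91.58·0.9070^7 and lends 91.58·0.9070^8 ≈ 41.9429 billion.

₩41.9 billion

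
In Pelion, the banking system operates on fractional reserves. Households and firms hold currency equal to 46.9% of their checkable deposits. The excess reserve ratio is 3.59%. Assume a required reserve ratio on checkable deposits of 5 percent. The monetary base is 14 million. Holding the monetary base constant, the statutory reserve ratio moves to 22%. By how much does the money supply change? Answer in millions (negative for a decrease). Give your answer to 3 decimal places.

-8.692 million

Initially m₁ = (1 + 0.469) / (0.05 + 0.0359 + 0.469) ≈ 2.647324, so M₁ = 2.647324 × 14 ≈ 37.0625 million.
After the change m₂ = (1 + 0.469) / (0.22 + 0.0359 + 0.469) ≈ 2.026486, so M₂ = 2.026486 × 14 ≈ 28.3708 million.
ΔM = M₂ − M₁ = 28.3708 − 37.0625 = -8.6917 million.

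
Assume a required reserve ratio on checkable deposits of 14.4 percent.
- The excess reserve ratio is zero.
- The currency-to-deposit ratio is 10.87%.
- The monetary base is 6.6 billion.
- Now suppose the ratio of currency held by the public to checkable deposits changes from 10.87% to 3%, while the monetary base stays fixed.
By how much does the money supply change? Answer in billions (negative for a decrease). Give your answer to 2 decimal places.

10.11 billion

Initially m₁ = (1 + 0.1087) / (0.144 + 0.1087) ≈ 4.3874, so M₁ = 4.3874 × 6.6 ≈ 28.9568 billion.
After the change m₂ = (1 + 0.03) / (0.144 + 0.03) ≈ 5.9195, so M₂ = 5.9195 × 6.6 = 39.0687 billion.
ΔM = M₂ − M₁ = 39.0687 − 28.9568 = 10.1119 billion.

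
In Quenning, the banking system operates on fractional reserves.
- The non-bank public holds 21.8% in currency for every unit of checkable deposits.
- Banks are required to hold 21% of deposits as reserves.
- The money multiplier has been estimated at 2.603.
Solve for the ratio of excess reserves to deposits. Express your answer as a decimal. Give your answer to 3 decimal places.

0.040

Using m = 2.603. Since m = (1 + c)/(c + rr + e), the denominator satisfies c + rr + e = (1 + c)/m = (1 + 0.218) / 2.603 ≈ 0.467922.
With c = 0.218 and rr = 0.21, the ratio of excess reserves to deposits is 0.467922 − 0.218 − 0.21 = 0.039922.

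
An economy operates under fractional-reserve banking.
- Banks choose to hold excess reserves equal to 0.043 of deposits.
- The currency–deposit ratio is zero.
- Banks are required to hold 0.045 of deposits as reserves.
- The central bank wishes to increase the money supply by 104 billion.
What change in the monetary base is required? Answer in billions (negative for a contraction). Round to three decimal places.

The money multiplier is m = 1 / (rr + e) = 1 / (0.045 + 0.043) ≈ 11.3636364.
ΔMB = ΔM / m = (+104) / 11.3636364 ≈ 9.152 billion.

9.152 billion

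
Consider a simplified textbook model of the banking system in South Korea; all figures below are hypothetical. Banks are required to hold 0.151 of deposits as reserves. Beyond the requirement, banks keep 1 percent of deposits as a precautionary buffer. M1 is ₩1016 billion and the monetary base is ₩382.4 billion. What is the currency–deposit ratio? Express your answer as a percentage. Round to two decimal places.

34.54%

Using m = M/MB = 1016/382.4 ≈ 2.656904. From m = (1 + c)/(c + rr + e), rearranging gives 1 + c = m·(c + rr + e), so c·(1 − m) = m·(rr + e) − 1.
Hence c = [m·(rr + e) − 1]/(1 − m) = [2.656904 × (0.151 + 0.01) − 1] / (1 − 2.656904) ≈ 0.345366.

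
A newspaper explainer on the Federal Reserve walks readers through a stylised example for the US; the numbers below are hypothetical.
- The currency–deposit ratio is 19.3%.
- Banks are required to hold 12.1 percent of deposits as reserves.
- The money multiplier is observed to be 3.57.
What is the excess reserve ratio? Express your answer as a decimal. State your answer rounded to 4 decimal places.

Using m = 3.57. Since m = (1 + c)/(c + rr + e), the denominator satisfies c + rr + e = (1 + c)/m = (1 + 0.193) / 3.57 ≈ 0.334174.
With c = 0.193 and rr = 0.121, the excess reserve ratio is 0.334174 − 0.193 − 0.121 = 0.020174.

0.0202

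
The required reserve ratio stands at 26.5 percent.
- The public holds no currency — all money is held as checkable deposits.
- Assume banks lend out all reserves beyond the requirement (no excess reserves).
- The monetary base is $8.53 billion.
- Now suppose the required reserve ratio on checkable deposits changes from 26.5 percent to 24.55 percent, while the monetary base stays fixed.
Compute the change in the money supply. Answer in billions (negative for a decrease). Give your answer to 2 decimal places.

Initially m₁ = 1 / (0.265) ≈ 3.7736, so M₁ = 3.7736 × 8.53 ≈ 32.1888 billion.
After the change m₂ = 1 / (0.2455) ≈ 4.0733, so M₂ = 4.0733 × 8.53 ≈ 34.7452 billion.
ΔM = M₂ − M₁ = 34.7452 − 32.1888 = 2.5564 billion.

$2.56 billion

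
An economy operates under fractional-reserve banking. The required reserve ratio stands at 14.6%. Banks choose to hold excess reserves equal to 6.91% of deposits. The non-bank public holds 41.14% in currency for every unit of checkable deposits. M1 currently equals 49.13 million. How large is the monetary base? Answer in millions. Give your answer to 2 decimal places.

The money multiplier is m = (1 + c) / (rr + e + c) = (1 + 0.4114) / (0.146 + 0.0691 + 0.4114) ≈ 2.25283.
MB = M / m = 49.13 / 2.25283 ≈ 21.8081 million.

21.81 million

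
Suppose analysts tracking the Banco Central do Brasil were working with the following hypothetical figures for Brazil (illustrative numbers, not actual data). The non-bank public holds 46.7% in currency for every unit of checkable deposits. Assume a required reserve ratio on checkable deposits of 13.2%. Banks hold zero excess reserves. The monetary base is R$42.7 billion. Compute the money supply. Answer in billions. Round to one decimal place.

R$104.6 billion

The money multiplier is m = (1 + c) / (rr + c) = (1 + 0.467) / (0.132 + 0.467) ≈ 2.4491.
So M = m × MB = 2.4491 × 42.7 ≈ 104.5766 billion.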